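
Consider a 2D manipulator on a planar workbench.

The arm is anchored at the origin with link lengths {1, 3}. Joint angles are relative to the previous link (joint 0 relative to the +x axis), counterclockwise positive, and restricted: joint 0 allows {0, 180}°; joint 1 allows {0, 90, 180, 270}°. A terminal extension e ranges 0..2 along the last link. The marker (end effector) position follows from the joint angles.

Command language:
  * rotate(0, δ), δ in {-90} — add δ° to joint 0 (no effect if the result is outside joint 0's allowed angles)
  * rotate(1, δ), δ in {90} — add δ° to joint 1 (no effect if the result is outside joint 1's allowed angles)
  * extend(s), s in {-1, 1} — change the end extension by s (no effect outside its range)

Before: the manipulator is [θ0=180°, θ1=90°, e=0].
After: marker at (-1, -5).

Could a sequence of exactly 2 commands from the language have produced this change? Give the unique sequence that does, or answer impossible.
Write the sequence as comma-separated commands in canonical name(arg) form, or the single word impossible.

extend(1), extend(1)

t0: [θ0=180°, θ1=90°, e=0]
t=1 extend(1) ⇒ [θ0=180°, θ1=90°, e=1]
t=2 extend(1) ⇒ [θ0=180°, θ1=90°, e=2]
no other 2-command option fits: unique.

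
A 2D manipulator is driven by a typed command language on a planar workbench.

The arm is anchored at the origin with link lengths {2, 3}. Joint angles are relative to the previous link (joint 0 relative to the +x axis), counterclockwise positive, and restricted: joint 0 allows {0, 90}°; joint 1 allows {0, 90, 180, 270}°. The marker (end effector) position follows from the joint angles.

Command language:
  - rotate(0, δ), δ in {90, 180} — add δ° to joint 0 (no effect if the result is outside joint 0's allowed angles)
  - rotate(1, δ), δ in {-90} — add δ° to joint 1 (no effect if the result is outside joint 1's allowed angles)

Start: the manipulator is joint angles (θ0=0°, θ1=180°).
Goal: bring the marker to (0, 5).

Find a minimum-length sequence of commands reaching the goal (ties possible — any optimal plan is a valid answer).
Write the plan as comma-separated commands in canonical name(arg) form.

t0: joint angles (θ0=0°, θ1=180°)
1. rotate(0, 90) → joint angles (θ0=90°, θ1=180°)
2. rotate(1, -90) → joint angles (θ0=90°, θ1=90°)
3. rotate(1, -90) → joint angles (θ0=90°, θ1=0°)
shorter routes all fall short; 3 is best.

rotate(0, 90), rotate(1, -90), rotate(1, -90)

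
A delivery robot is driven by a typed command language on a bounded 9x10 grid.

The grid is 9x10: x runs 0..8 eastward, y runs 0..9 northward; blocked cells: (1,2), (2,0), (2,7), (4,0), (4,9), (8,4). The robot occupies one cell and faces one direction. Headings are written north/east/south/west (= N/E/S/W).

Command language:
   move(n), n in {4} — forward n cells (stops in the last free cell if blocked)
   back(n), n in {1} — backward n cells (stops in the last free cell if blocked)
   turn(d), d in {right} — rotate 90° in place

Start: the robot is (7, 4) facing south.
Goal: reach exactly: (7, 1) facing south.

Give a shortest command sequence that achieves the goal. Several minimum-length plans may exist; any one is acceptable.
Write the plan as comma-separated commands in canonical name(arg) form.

from: (7, 4) facing south
t=1 move(4) ⇒ (7, 0) facing south
t=2 back(1) ⇒ (7, 1) facing south
nothing shorter than 2 reaches the goal.

move(4), back(1)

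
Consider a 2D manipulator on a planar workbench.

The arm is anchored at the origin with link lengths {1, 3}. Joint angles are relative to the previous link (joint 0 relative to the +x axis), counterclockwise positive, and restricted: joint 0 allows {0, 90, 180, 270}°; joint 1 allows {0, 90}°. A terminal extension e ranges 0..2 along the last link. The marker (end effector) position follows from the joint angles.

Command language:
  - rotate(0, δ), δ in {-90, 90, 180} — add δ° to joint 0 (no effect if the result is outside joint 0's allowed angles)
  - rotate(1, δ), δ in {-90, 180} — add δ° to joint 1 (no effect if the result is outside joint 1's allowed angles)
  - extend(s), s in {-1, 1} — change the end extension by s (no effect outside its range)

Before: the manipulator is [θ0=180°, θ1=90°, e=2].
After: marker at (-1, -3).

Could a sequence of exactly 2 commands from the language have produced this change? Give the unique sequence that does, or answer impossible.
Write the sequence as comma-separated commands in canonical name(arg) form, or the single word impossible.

extend(-1), extend(-1)

start: [θ0=180°, θ1=90°, e=2]
t=1 extend(-1) ⇒ [θ0=180°, θ1=90°, e=1]
t=2 extend(-1) ⇒ [θ0=180°, θ1=90°, e=0]
no other 2-command option fits: unique.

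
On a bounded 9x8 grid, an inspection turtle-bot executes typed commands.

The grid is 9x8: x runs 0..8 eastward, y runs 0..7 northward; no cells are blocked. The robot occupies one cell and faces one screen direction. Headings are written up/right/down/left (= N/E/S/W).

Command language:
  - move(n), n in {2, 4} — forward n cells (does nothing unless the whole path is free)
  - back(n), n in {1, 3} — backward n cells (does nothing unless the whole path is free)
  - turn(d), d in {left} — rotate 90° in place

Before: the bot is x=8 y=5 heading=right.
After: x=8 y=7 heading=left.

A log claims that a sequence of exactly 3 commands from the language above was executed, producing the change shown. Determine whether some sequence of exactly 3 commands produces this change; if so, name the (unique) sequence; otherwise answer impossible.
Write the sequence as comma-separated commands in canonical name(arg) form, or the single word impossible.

turn(left), move(2), turn(left)

key: cell and facing (now W) both changed — the 3 commands mix motion and turning
initial: x=8 y=5 heading=right
1. turn(left) → x=8 y=5 heading=up
2. move(2) → x=8 y=7 heading=up
3. turn(left) → x=8 y=7 heading=left
no other 3-command option fits: unique.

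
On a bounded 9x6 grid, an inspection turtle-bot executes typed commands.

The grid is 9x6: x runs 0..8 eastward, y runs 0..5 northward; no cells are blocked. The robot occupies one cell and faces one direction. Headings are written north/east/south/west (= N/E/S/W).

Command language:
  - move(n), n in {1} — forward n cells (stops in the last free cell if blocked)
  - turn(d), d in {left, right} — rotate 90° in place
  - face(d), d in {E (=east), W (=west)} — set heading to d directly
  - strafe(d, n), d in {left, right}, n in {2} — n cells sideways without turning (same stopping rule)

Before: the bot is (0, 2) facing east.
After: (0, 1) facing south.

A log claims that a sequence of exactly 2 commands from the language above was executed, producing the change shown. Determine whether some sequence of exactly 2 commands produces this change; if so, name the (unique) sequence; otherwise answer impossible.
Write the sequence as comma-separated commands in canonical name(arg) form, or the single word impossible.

turn(right), move(1)

key: order matters: swapping turn(right) and move(1) lands elsewhere
initial: (0, 2) facing east
[1] after turn(right): (0, 2) facing south
[2] after move(1): (0, 1) facing south
all 49 alternatives checked — unique.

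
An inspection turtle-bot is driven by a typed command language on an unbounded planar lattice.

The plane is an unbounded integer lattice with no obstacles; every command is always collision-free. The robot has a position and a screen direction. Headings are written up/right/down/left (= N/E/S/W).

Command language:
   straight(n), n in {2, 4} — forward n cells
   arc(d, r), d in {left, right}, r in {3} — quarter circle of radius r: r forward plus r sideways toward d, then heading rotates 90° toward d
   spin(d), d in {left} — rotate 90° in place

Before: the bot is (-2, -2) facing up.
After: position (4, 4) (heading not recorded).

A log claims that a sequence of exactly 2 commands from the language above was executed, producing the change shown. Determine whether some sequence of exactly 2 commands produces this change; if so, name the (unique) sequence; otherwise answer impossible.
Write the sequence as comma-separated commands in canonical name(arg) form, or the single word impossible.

arc(right, 3), arc(left, 3)

key: running arc(left, 3) before arc(right, 3) would end elsewhere — order is forced
initial: (-2, -2) facing up
step 1 (arc(right, 3)): (1, 1) facing right
step 2 (arc(left, 3)): (4, 4) facing up
all 25 alternatives checked — unique.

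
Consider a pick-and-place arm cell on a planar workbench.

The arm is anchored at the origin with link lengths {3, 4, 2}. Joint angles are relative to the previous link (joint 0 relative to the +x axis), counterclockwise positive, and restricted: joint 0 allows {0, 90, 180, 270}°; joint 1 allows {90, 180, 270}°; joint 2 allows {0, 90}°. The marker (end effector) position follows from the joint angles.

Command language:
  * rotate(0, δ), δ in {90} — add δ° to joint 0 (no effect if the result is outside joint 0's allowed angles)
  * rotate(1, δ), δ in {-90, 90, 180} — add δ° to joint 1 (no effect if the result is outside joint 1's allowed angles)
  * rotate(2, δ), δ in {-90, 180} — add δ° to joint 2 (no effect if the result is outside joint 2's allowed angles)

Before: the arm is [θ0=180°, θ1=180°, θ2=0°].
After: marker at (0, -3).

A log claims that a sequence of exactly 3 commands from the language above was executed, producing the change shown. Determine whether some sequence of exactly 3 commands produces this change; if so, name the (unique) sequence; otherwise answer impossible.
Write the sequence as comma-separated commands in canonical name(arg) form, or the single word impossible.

rotate(0, 90), rotate(0, 90), rotate(0, 90)

t0: [θ0=180°, θ1=180°, θ2=0°]
1. rotate(0, 90) → [θ0=270°, θ1=180°, θ2=0°]
2. rotate(0, 90) → [θ0=0°, θ1=180°, θ2=0°]
3. rotate(0, 90) → [θ0=90°, θ1=180°, θ2=0°]
no other 3-command option fits: unique.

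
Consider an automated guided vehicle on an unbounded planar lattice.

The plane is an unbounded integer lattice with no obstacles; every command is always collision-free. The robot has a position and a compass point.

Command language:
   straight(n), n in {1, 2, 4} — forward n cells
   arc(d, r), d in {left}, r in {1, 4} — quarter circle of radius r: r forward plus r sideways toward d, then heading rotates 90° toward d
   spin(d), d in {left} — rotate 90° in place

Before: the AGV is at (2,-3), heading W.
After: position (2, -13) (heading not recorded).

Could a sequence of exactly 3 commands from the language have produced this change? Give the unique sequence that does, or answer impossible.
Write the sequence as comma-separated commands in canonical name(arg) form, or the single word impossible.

arc(left, 4), straight(2), arc(left, 4)

t0: at (2,-3), heading W
[1] after arc(left, 4): at (-2,-7), heading S
[2] after straight(2): at (-2,-9), heading S
[3] after arc(left, 4): at (2,-13), heading E
no rival 3-sequence matches.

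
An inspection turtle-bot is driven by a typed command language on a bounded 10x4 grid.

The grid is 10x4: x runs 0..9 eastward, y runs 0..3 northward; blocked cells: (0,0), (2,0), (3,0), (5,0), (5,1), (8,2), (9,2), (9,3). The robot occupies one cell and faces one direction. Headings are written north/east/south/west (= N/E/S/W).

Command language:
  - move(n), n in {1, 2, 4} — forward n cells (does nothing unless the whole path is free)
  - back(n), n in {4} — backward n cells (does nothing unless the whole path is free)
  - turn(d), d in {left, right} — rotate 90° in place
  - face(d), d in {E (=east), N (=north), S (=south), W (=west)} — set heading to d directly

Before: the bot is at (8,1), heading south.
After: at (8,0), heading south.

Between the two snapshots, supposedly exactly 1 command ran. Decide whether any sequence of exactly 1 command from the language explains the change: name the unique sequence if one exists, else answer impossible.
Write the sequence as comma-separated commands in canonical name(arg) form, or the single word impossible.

key: still facing S — the one step turns nothing
begin: at (8,1), heading south
t=1 move(1) ⇒ at (8,0), heading south
uniquely the one of 10 1-step routes that fits.

move(1)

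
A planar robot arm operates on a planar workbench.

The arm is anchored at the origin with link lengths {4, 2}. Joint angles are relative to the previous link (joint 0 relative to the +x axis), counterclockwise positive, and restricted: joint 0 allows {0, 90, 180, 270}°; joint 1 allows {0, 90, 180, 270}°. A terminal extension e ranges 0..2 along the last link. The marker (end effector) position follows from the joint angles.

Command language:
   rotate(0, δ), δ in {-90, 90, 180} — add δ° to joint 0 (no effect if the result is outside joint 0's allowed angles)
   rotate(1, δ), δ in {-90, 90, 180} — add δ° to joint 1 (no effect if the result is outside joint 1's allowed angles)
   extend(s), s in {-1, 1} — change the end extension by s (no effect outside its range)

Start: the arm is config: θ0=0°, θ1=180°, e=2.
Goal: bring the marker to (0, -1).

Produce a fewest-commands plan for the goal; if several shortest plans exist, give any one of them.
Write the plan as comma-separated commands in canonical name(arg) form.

rotate(0, -90), extend(-1)

begin: config: θ0=0°, θ1=180°, e=2
[1] after rotate(0, -90): config: θ0=270°, θ1=180°, e=2
[2] after extend(-1): config: θ0=270°, θ1=180°, e=1
no 1-step plan works, so 2 is optimal.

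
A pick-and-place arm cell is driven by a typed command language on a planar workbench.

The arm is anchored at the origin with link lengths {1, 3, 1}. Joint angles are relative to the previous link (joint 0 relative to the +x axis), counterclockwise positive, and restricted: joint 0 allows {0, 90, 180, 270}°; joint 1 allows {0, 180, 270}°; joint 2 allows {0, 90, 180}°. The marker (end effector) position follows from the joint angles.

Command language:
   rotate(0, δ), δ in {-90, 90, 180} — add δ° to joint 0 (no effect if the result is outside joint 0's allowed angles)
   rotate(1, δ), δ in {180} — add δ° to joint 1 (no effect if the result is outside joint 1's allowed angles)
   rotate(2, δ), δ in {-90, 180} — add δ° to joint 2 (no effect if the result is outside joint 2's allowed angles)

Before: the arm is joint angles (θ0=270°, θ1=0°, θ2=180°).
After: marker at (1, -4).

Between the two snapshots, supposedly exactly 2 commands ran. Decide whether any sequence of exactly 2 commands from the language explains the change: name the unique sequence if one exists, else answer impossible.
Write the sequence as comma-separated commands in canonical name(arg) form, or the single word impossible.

key: running rotate(2, 180) before rotate(2, -90) would end elsewhere — order is forced
from: joint angles (θ0=270°, θ1=0°, θ2=180°)
1. rotate(2, -90) → joint angles (θ0=270°, θ1=0°, θ2=90°)
2. rotate(2, 180) → joint angles (θ0=270°, θ1=0°, θ2=90°)
no other 2-command option fits: unique.

rotate(2, -90), rotate(2, 180)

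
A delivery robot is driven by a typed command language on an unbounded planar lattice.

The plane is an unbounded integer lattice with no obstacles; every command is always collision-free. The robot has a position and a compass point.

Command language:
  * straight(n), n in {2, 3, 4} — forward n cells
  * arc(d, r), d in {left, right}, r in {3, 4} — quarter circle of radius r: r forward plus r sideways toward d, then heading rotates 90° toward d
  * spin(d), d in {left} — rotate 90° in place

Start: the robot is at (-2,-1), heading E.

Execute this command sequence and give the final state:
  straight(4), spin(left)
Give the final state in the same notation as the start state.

at (2,-1), heading N

begin: at (-2,-1), heading E
t=1 straight(4) ⇒ at (2,-1), heading E
t=2 spin(left) ⇒ at (2,-1), heading N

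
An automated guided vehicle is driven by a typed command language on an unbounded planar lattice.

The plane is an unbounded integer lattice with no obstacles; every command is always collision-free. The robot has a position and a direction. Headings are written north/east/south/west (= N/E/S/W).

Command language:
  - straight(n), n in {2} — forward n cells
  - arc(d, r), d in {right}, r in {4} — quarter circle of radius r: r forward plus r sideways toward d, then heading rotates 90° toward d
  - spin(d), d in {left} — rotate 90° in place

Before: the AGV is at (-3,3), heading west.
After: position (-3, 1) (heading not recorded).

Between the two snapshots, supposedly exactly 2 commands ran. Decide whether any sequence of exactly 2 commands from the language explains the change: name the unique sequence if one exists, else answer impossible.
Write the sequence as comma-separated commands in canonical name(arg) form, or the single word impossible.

spin(left), straight(2)

key: order matters: swapping spin(left) and straight(2) lands elsewhere
initial: at (-3,3), heading west
step 1 (spin(left)): at (-3,3), heading south
step 2 (straight(2)): at (-3,1), heading south
no other 2-command option fits: unique.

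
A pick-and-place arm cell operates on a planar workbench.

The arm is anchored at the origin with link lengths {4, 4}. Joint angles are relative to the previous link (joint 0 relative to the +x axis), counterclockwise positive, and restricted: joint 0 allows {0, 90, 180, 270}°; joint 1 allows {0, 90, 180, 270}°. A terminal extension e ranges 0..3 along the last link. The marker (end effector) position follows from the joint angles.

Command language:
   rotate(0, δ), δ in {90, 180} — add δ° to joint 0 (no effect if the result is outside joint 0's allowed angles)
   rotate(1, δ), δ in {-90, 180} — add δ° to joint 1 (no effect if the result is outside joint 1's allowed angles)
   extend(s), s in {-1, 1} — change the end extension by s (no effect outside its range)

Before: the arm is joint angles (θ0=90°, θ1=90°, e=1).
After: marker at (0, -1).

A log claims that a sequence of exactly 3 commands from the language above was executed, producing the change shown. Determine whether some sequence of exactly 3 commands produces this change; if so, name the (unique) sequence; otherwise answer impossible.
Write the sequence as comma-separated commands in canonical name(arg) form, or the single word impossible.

rotate(1, -90), rotate(1, -90), rotate(1, -90)

start: joint angles (θ0=90°, θ1=90°, e=1)
step 1 (rotate(1, -90)): joint angles (θ0=90°, θ1=0°, e=1)
step 2 (rotate(1, -90)): joint angles (θ0=90°, θ1=270°, e=1)
step 3 (rotate(1, -90)): joint angles (θ0=90°, θ1=180°, e=1)
no other 3-command option fits: unique.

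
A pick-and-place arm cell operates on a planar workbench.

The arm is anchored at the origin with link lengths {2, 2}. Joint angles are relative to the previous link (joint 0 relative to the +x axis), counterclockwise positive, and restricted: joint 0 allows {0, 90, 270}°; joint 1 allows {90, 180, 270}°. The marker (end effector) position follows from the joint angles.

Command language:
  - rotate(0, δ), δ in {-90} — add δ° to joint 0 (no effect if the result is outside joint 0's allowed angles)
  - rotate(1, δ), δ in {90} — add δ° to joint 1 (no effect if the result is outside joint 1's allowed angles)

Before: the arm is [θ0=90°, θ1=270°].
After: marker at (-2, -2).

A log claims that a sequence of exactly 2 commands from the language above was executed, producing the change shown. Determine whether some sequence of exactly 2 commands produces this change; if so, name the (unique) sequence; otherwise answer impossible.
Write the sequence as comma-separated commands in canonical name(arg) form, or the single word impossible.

rotate(0, -90), rotate(0, -90)

t0: [θ0=90°, θ1=270°]
t=1 rotate(0, -90) ⇒ [θ0=0°, θ1=270°]
t=2 rotate(0, -90) ⇒ [θ0=270°, θ1=270°]
no other 2-command option fits: unique.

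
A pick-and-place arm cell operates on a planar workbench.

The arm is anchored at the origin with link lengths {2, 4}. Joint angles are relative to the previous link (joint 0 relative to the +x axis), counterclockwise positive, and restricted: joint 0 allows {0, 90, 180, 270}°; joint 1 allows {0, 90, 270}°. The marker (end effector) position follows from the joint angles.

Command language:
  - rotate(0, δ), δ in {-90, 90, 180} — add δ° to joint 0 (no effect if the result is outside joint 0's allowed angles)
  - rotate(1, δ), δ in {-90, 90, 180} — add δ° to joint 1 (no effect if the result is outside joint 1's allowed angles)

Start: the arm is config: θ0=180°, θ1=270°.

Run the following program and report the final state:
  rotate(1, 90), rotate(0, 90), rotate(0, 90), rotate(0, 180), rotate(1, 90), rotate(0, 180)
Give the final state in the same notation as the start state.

initial: config: θ0=180°, θ1=270°
[1] after rotate(1, 90): config: θ0=180°, θ1=0°
[2] after rotate(0, 90): config: θ0=270°, θ1=0°
[3] after rotate(0, 90): config: θ0=0°, θ1=0°
[4] after rotate(0, 180): config: θ0=180°, θ1=0°
[5] after rotate(1, 90): config: θ0=180°, θ1=90°
[6] after rotate(0, 180): config: θ0=0°, θ1=90°

config: θ0=0°, θ1=90°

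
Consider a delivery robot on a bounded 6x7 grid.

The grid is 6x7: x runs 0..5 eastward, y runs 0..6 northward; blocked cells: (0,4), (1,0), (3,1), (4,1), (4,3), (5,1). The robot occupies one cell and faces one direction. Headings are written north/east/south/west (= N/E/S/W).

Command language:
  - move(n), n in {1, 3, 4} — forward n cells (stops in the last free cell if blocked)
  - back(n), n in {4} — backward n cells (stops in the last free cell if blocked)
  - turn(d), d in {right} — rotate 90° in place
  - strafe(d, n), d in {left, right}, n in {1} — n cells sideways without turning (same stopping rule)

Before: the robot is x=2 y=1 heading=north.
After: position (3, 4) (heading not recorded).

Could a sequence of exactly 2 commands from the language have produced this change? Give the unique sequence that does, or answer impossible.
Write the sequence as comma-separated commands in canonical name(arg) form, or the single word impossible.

key: order matters: swapping move(3) and strafe(right, 1) lands elsewhere
start: x=2 y=1 heading=north
step 1 (move(3)): x=2 y=4 heading=north
step 2 (strafe(right, 1)): x=3 y=4 heading=north
all 49 alternatives checked — unique.

move(3), strafe(right, 1)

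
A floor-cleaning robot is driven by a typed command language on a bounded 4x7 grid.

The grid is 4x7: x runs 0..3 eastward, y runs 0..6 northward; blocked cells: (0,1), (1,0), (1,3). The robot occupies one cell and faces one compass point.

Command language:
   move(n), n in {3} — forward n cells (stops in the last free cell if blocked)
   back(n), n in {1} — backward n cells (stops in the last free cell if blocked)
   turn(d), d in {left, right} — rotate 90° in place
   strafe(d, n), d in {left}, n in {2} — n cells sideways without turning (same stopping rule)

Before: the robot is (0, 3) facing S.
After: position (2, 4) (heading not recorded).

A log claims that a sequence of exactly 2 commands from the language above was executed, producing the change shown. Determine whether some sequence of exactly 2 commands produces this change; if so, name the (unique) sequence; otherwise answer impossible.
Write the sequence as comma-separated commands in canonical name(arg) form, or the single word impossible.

key: running strafe(left, 2) before back(1) would end elsewhere — order is forced
begin: (0, 3) facing S
t=1 back(1) ⇒ (0, 4) facing S
t=2 strafe(left, 2) ⇒ (2, 4) facing S
uniquely the one of 25 2-step routes that fits.

back(1), strafe(left, 2)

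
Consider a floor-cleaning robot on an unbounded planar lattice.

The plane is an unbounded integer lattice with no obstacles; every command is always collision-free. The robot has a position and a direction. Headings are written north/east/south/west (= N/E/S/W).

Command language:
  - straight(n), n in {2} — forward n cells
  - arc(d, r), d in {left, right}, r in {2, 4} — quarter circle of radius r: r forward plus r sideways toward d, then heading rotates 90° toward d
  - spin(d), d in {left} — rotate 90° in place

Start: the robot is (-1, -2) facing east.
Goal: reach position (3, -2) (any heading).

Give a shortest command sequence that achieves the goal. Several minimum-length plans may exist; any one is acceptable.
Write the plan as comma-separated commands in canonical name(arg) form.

from: (-1, -2) facing east
1. straight(2) → (1, -2) facing east
2. straight(2) → (3, -2) facing east
shorter routes all fall short; 2 is best.

straight(2), straight(2)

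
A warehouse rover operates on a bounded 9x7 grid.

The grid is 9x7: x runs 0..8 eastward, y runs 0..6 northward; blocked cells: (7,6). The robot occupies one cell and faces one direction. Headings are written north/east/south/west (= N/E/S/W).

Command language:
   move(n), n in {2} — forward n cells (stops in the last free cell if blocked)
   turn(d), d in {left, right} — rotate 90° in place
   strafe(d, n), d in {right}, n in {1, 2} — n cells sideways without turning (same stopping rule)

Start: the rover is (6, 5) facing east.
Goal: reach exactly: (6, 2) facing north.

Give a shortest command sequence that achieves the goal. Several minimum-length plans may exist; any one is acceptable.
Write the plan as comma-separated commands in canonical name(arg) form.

strafe(right, 1), strafe(right, 2), turn(left)

t0: (6, 5) facing east
step 1 (strafe(right, 1)): (6, 4) facing east
step 2 (strafe(right, 2)): (6, 2) facing east
step 3 (turn(left)): (6, 2) facing north
shorter routes all fall short; 3 is best.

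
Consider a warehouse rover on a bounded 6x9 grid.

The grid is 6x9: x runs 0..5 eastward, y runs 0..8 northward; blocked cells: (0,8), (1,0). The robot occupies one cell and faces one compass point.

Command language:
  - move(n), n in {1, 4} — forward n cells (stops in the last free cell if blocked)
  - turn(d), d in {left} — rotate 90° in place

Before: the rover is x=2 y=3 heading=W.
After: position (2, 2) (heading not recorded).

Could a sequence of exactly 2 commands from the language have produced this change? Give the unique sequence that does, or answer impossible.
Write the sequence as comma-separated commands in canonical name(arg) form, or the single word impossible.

key: running move(1) before turn(left) would end elsewhere — order is forced
from: x=2 y=3 heading=W
[1] after turn(left): x=2 y=3 heading=S
[2] after move(1): x=2 y=2 heading=S
no rival 2-sequence matches.

turn(left), move(1)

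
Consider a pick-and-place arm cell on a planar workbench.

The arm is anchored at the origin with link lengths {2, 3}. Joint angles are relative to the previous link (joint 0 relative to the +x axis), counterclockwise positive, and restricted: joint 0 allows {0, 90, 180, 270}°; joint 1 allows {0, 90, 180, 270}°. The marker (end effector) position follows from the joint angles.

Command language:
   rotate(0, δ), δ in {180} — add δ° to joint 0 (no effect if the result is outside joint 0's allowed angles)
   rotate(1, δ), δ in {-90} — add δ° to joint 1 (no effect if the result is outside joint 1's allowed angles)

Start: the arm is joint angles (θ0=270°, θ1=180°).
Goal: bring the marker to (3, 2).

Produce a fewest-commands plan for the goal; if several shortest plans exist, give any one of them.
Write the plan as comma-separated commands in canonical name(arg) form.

rotate(1, -90), rotate(1, -90), rotate(1, -90), rotate(0, 180)

initial: joint angles (θ0=270°, θ1=180°)
1. rotate(1, -90) → joint angles (θ0=270°, θ1=90°)
2. rotate(1, -90) → joint angles (θ0=270°, θ1=0°)
3. rotate(1, -90) → joint angles (θ0=270°, θ1=270°)
4. rotate(0, 180) → joint angles (θ0=90°, θ1=270°)
minimal: 4 command(s), checked below 4.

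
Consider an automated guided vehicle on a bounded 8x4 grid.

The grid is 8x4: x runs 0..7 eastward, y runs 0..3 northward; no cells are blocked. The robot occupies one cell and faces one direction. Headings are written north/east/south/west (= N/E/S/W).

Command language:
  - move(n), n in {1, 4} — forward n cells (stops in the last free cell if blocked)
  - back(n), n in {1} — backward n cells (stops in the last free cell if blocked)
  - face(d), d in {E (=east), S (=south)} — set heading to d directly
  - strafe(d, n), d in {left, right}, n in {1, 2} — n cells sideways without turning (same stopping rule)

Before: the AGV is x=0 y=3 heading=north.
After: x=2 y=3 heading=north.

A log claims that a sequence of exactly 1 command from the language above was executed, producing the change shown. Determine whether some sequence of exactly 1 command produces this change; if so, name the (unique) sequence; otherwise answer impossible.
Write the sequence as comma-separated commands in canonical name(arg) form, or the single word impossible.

key: heading stays N — the single command does not turn
begin: x=0 y=3 heading=north
[1] after strafe(right, 2): x=2 y=3 heading=north
all 9 alternatives checked — unique.

strafe(right, 2)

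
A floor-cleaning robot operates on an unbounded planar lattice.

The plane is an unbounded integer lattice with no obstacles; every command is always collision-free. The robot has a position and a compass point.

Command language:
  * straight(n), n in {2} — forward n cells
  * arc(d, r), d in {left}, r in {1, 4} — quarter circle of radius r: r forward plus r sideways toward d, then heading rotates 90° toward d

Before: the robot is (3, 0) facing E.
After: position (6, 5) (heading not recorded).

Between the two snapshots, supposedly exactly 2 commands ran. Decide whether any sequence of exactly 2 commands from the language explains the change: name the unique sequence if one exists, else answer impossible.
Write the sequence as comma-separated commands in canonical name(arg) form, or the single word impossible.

arc(left, 4), arc(left, 1)

key: order matters: swapping arc(left, 4) and arc(left, 1) lands elsewhere
begin: (3, 0) facing E
step 1 (arc(left, 4)): (7, 4) facing N
step 2 (arc(left, 1)): (6, 5) facing W
no other 2-command option fits: unique.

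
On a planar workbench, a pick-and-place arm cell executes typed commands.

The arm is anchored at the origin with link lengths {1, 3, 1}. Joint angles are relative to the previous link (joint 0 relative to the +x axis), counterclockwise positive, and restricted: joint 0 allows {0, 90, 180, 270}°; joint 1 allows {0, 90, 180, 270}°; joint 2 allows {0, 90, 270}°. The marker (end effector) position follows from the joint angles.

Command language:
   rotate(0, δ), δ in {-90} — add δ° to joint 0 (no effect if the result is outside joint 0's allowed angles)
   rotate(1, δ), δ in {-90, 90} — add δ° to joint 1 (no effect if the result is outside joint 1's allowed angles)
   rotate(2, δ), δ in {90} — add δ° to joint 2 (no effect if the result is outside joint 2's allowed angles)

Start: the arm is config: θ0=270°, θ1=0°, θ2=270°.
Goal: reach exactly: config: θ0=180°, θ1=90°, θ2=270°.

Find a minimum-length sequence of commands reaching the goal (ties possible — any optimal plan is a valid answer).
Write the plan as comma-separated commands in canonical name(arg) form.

rotate(1, 90), rotate(0, -90)

begin: config: θ0=270°, θ1=0°, θ2=270°
t=1 rotate(1, 90) ⇒ config: θ0=270°, θ1=90°, θ2=270°
t=2 rotate(0, -90) ⇒ config: θ0=180°, θ1=90°, θ2=270°
minimal: 2 command(s), checked below 2.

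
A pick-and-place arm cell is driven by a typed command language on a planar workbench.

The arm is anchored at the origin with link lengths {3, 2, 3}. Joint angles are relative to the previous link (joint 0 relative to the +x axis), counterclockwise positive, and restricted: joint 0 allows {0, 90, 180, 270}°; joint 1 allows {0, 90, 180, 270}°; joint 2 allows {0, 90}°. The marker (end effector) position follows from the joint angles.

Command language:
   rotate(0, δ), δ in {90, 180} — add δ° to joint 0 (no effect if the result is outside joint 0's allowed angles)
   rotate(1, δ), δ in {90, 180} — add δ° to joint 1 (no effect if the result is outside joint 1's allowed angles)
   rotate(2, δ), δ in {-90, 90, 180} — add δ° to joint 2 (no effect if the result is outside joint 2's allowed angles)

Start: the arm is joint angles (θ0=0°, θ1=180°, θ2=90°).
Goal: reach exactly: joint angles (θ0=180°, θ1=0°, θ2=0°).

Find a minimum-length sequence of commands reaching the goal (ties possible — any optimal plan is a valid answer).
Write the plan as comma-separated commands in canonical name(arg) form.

rotate(0, 180), rotate(2, -90), rotate(1, 180)

initial: joint angles (θ0=0°, θ1=180°, θ2=90°)
1. rotate(0, 180) → joint angles (θ0=180°, θ1=180°, θ2=90°)
2. rotate(2, -90) → joint angles (θ0=180°, θ1=180°, θ2=0°)
3. rotate(1, 180) → joint angles (θ0=180°, θ1=0°, θ2=0°)
shorter routes all fall short; 3 is best.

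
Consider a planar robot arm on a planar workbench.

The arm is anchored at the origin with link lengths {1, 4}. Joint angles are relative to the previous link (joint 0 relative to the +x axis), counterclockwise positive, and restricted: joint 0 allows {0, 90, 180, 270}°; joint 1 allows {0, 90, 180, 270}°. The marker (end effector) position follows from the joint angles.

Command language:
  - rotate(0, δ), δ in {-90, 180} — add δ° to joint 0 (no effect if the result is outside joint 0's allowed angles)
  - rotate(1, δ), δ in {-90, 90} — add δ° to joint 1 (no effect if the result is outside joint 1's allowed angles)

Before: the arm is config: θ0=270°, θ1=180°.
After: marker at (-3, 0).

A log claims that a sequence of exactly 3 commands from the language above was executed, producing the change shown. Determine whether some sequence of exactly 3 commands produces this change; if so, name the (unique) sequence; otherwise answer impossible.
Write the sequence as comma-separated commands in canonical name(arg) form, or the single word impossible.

t0: config: θ0=270°, θ1=180°
step 1 (rotate(0, -90)): config: θ0=180°, θ1=180°
step 2 (rotate(0, -90)): config: θ0=90°, θ1=180°
step 3 (rotate(0, -90)): config: θ0=0°, θ1=180°
uniquely the one of 64 3-step routes that fits.

rotate(0, -90), rotate(0, -90), rotate(0, -90)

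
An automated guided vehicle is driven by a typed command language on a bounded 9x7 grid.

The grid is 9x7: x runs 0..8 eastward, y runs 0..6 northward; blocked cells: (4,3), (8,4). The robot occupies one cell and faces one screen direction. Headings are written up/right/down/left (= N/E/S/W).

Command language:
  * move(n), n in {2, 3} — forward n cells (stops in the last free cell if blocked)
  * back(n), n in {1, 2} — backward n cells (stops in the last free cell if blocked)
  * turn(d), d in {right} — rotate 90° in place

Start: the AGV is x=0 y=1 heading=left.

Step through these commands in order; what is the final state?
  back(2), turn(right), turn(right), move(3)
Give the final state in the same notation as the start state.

begin: x=0 y=1 heading=left
[1] after back(2): x=2 y=1 heading=left
[2] after turn(right): x=2 y=1 heading=up
[3] after turn(right): x=2 y=1 heading=right
[4] after move(3): x=5 y=1 heading=right

x=5 y=1 heading=right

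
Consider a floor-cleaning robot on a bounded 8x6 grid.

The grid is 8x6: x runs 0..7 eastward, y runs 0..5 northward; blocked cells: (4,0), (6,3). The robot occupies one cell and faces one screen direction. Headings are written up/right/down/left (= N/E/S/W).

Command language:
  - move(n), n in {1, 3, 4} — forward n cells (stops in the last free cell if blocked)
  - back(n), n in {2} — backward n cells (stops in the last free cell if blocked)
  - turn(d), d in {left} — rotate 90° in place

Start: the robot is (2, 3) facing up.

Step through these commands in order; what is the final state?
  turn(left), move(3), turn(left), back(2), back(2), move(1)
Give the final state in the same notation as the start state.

(0, 4) facing down

initial: (2, 3) facing up
1. turn(left) → (2, 3) facing left
2. move(3) → (0, 3) facing left
3. turn(left) → (0, 3) facing down
4. back(2) → (0, 5) facing down
5. back(2) → (0, 5) facing down
6. move(1) → (0, 4) facing down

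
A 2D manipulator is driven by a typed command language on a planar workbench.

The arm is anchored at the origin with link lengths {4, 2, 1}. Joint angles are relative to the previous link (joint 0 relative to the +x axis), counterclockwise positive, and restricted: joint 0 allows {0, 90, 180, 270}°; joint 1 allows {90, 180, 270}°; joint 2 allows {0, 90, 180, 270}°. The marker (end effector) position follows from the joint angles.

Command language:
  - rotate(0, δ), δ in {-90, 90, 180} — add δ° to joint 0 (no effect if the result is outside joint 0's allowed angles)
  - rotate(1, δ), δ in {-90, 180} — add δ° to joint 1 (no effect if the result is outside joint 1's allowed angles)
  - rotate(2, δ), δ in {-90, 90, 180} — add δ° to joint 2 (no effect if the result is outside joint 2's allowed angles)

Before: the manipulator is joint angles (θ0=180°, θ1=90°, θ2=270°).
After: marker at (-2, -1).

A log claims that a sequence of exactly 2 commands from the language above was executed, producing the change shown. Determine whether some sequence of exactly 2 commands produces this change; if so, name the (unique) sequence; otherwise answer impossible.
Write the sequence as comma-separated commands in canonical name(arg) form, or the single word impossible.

key: running rotate(1, -90) before rotate(1, 180) would end elsewhere — order is forced
t0: joint angles (θ0=180°, θ1=90°, θ2=270°)
t=1 rotate(1, 180) ⇒ joint angles (θ0=180°, θ1=270°, θ2=270°)
t=2 rotate(1, -90) ⇒ joint angles (θ0=180°, θ1=180°, θ2=270°)
uniquely the one of 64 2-step routes that fits.

rotate(1, 180), rotate(1, -90)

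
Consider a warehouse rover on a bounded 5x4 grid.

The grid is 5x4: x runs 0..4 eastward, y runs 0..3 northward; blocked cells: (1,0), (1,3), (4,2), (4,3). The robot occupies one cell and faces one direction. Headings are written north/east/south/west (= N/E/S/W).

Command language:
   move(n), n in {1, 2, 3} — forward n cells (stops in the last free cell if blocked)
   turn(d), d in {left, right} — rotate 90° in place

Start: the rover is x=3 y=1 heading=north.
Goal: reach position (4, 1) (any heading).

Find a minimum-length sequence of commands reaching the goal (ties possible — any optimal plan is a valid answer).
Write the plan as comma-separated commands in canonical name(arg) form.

begin: x=3 y=1 heading=north
t=1 turn(right) ⇒ x=3 y=1 heading=east
t=2 move(1) ⇒ x=4 y=1 heading=east
minimal: 2 command(s), checked below 2.

turn(right), move(1)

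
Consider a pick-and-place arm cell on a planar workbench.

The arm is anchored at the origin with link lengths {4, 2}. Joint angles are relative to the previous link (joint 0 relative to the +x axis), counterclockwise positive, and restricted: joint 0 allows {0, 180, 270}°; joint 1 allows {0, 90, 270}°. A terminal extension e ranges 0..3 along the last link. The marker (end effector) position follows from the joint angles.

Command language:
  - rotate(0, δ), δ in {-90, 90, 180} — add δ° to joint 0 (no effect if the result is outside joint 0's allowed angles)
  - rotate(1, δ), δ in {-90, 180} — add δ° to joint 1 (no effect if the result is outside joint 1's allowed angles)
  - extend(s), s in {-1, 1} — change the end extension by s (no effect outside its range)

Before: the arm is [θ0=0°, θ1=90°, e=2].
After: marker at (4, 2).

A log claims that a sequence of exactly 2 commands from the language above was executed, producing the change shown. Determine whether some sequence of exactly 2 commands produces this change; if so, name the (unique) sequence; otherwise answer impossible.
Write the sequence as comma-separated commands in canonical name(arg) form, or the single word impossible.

initial: [θ0=0°, θ1=90°, e=2]
step 1 (extend(-1)): [θ0=0°, θ1=90°, e=1]
step 2 (extend(-1)): [θ0=0°, θ1=90°, e=0]
no other 2-command option fits: unique.

extend(-1), extend(-1)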